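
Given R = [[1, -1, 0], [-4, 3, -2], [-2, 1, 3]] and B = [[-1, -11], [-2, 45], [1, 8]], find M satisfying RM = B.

Since R multiplies M on the left, M = R⁻¹B.
det R = -5; the adjugate gives R⁻¹ = [[-11/5, -3/5, -2/5], [-16/5, -3/5, -2/5], [-2/5, -1/5, 1/5]].
M = R⁻¹B = [[-11/5, -3/5, -2/5], [-16/5, -3/5, -2/5], [-2/5, -1/5, 1/5]] · [[-1, -11], [-2, 45], [1, 8]] = [[3, -6], [4, 5], [1, -3]].

M = [[3, -6], [4, 5], [1, -3]]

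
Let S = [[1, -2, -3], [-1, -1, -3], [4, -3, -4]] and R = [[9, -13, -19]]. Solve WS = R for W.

S is on the right of W, so right-multiply by S⁻¹: W = RS⁻¹.
S has determinant 6; S⁻¹ = [[-5/6, 1/6, 1/2], [-8/3, 4/3, 1], [7/6, -5/6, -1/2]].
W = RS⁻¹ = [[9, -13, -19]] · [[-5/6, 1/6, 1/2], [-8/3, 4/3, 1], [7/6, -5/6, -1/2]] = [[5, 0, 1]].

W = [[5, 0, 1]]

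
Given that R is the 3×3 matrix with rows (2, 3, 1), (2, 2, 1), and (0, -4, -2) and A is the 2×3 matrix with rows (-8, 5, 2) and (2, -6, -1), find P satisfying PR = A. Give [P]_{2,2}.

5

R is on the right of P, so right-multiply by R⁻¹: P = AR⁻¹.
R has determinant 4; R⁻¹ = [[0, 1/2, 1/4], [1, -1, 0], [-2, 2, -1/2]].
P = AR⁻¹ = [[-8, 5, 2], [2, -6, -1]] · [[0, 1/2, 1/4], [1, -1, 0], [-2, 2, -1/2]] = [[1, -5, -3], [-4, 5, 1]].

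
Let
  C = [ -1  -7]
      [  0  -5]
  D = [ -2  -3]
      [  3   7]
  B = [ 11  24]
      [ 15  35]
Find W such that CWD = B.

Left-multiply by C⁻¹ and right-multiply by D⁻¹: W = C⁻¹BD⁻¹.
C has determinant 5; C⁻¹ = [[-1, 7/5], [0, -1/5]].
D has determinant -5; D⁻¹ = [[-7/5, -3/5], [3/5, 2/5]].
C⁻¹B = [[10, 25], [-3, -7]].
W = (C⁻¹B)D⁻¹ = [[1, 4], [0, -1]].

W = [[1, 4], [0, -1]]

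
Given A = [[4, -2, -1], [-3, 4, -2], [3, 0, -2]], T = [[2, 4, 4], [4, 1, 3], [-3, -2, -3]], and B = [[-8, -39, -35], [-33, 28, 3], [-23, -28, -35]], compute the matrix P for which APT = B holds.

P = [[-3, 0, -3], [2, 1, 2], [1, 5, 2]]

P = A⁻¹BT⁻¹ (apply A⁻¹ on the left and T⁻¹ on the right).
det A = 4, so A⁻¹ = [[-2, -1, 2], [-3, -5/4, 11/4], [-3, -3/2, 5/2]].
det T = -2; the adjugate gives T⁻¹ = [[-3/2, -2, -4], [-3/2, -3, -5], [5/2, 4, 7]].
A⁻¹B = [[3, -6, -3], [2, 5, 5], [16, 5, 13]].
P = (A⁻¹B)T⁻¹ = [[-3, 0, -3], [2, 1, 2], [1, 5, 2]].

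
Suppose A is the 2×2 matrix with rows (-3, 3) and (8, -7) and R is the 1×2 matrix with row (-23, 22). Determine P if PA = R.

Right-multiplying both sides by A⁻¹ gives P = RA⁻¹.
det A = -3; the adjugate gives A⁻¹ = [[7/3, 1], [8/3, 1]].
P = RA⁻¹ = [[-23, 22]] · [[7/3, 1], [8/3, 1]] = [[5, -1]].

P = [[5, -1]]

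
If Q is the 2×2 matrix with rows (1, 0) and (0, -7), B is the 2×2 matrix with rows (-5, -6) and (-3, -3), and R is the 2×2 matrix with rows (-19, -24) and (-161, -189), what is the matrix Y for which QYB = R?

Y = [[5, -2], [-4, -1]]

Left-multiply by Q⁻¹ and right-multiply by B⁻¹: Y = Q⁻¹RB⁻¹.
det Q = -7, so Q⁻¹ = [[1, 0], [0, -1/7]].
B has determinant -3; B⁻¹ = [[1, -2], [-1, 5/3]].
Q⁻¹R = [[-19, -24], [23, 27]].
Y = (Q⁻¹R)B⁻¹ = [[5, -2], [-4, -1]].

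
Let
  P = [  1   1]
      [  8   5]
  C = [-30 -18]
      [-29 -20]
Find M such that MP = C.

Right-multiplying both sides by P⁻¹ gives M = CP⁻¹.
det P = -3, so P⁻¹ = [[-5/3, 1/3], [8/3, -1/3]].
M = CP⁻¹ = [[-30, -18], [-29, -20]] · [[-5/3, 1/3], [8/3, -1/3]] = [[2, -4], [-5, -3]].

M = [[2, -4], [-5, -3]]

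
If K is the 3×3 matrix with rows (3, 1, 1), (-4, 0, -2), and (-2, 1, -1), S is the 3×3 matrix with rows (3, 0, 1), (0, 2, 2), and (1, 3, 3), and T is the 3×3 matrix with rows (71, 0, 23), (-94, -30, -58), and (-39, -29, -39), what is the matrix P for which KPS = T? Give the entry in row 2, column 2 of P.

-1

Left-multiply by K⁻¹ and right-multiply by S⁻¹: P = K⁻¹TS⁻¹.
det K = 2; the adjugate gives K⁻¹ = [[1, 1, -1], [0, -1/2, 1], [-2, -5/2, 2]].
det S = -2, so S⁻¹ = [[0, -3/2, 1], [-1, -4, 3], [1, 9/2, -3]].
K⁻¹T = [[16, -1, 4], [8, -14, -10], [15, 17, 21]].
P = (K⁻¹T)S⁻¹ = [[5, -2, 1], [4, -1, -4], [4, 4, 3]].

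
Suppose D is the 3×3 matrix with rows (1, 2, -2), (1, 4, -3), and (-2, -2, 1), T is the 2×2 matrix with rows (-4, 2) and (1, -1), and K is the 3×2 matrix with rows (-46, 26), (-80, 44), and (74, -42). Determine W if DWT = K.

W = [[4, -4], [5, -1], [2, 0]]

Isolating W: multiply by D⁻¹ from the left and T⁻¹ from the right, so W = D⁻¹KT⁻¹.
det D = -4, so D⁻¹ = [[1/2, -1/2, -1/2], [-5/4, 3/4, -1/4], [-3/2, 1/2, -1/2]].
det T = 2; the adjugate gives T⁻¹ = [[-1/2, -1], [-1/2, -2]].
D⁻¹K = [[-20, 12], [-21, 11], [-8, 4]].
W = (D⁻¹K)T⁻¹ = [[4, -4], [5, -1], [2, 0]].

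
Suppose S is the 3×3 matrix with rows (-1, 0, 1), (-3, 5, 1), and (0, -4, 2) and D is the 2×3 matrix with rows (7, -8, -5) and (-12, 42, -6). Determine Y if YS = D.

Right-multiplying both sides by S⁻¹ gives Y = DS⁻¹.
det S = -2; the adjugate gives S⁻¹ = [[-7, 2, 5/2], [-3, 1, 1], [-6, 2, 5/2]].
Y = DS⁻¹ = [[7, -8, -5], [-12, 42, -6]] · [[-7, 2, 5/2], [-3, 1, 1], [-6, 2, 5/2]] = [[5, -4, -3], [-6, 6, -3]].

Y = [[5, -4, -3], [-6, 6, -3]]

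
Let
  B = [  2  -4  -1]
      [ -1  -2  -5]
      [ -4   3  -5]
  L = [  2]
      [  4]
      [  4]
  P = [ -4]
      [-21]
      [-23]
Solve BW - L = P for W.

BW = P + L = [[-2], [-17], [-19]].
B is on the left of W, so left-multiply by B⁻¹: W = B⁻¹(P + L).
det B = 1; the adjugate gives B⁻¹ = [[25, -23, 18], [15, -14, 11], [-11, 10, -8]].
W = B⁻¹(P + L) = [[-1], [-1], [4]].

W = [[-1], [-1], [4]]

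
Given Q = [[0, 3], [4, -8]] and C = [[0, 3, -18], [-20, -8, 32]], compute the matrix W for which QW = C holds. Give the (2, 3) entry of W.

-6

Q is on the left of W, so left-multiply by Q⁻¹: W = Q⁻¹C.
Q has determinant -12; Q⁻¹ = [[2/3, 1/4], [1/3, 0]].
W = Q⁻¹C = [[2/3, 1/4], [1/3, 0]] · [[0, 3, -18], [-20, -8, 32]] = [[-5, 0, -4], [0, 1, -6]].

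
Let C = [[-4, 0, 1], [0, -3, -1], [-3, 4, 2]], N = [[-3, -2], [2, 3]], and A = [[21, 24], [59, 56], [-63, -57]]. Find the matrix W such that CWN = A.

W = [[1, -1], [4, -4], [1, 2]]

Isolating W: multiply by C⁻¹ from the left and N⁻¹ from the right, so W = C⁻¹AN⁻¹.
det C = -1, so C⁻¹ = [[2, -4, -3], [-3, 5, 4], [9, -16, -12]].
N has determinant -5; N⁻¹ = [[-3/5, -2/5], [2/5, 3/5]].
C⁻¹A = [[-5, -5], [-20, -20], [1, 4]].
W = (C⁻¹A)N⁻¹ = [[1, -1], [4, -4], [1, 2]].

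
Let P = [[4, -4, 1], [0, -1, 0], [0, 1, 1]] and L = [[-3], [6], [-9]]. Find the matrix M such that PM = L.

M = [[-6], [-6], [-3]]

Since P multiplies M on the left, M = P⁻¹L.
det P = -4, so P⁻¹ = [[1/4, -5/4, -1/4], [0, -1, 0], [0, 1, 1]].
M = P⁻¹L = [[1/4, -5/4, -1/4], [0, -1, 0], [0, 1, 1]] · [[-3], [6], [-9]] = [[-6], [-6], [-3]].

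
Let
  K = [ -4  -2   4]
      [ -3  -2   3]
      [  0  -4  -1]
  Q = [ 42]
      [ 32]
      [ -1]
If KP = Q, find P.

Since K multiplies P on the left, P = K⁻¹Q.
det K = -2, so K⁻¹ = [[-7, 9, -1], [3/2, -2, 0], [-6, 8, -1]].
P = K⁻¹Q = [[-7, 9, -1], [3/2, -2, 0], [-6, 8, -1]] · [[42], [32], [-1]] = [[-5], [-1], [5]].

P = [[-5], [-1], [5]]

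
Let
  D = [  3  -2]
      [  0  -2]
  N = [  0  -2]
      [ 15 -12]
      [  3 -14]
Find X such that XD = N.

Right-multiplying both sides by D⁻¹ gives X = ND⁻¹.
det D = -6, so D⁻¹ = [[1/3, -1/3], [0, -1/2]].
X = ND⁻¹ = [[0, -2], [15, -12], [3, -14]] · [[1/3, -1/3], [0, -1/2]] = [[0, 1], [5, 1], [1, 6]].

X = [[0, 1], [5, 1], [1, 6]]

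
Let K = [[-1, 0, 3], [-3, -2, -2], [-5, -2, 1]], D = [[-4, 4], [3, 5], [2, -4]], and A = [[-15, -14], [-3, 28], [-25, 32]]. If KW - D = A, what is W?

W = [[4, -5], [-1, -4], [-5, -5]]

KW = A + D = [[-19, -10], [0, 33], [-23, 28]].
Left-multiplying both sides by K⁻¹ gives W = K⁻¹(A + D).
det K = -6; the adjugate gives K⁻¹ = [[1, 1, -1], [-13/6, -7/3, 11/6], [2/3, 1/3, -1/3]].
W = K⁻¹(A + D) = [[4, -5], [-1, -4], [-5, -5]].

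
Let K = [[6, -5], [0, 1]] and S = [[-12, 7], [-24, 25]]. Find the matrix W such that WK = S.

Right-multiplying both sides by K⁻¹ gives W = SK⁻¹.
det K = 6; the adjugate gives K⁻¹ = [[1/6, 5/6], [0, 1]].
W = SK⁻¹ = [[-12, 7], [-24, 25]] · [[1/6, 5/6], [0, 1]] = [[-2, -3], [-4, 5]].

W = [[-2, -3], [-4, 5]]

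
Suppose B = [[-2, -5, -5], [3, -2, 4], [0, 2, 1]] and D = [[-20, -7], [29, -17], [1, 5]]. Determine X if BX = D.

B is on the left of X, so left-multiply by B⁻¹: X = B⁻¹D.
det B = 5; the adjugate gives B⁻¹ = [[-2, -1, -6], [-3/5, -2/5, -7/5], [6/5, 4/5, 19/5]].
X = B⁻¹D = [[-2, -1, -6], [-3/5, -2/5, -7/5], [6/5, 4/5, 19/5]] · [[-20, -7], [29, -17], [1, 5]] = [[5, 1], [-1, 4], [3, -3]].

X = [[5, 1], [-1, 4], [3, -3]]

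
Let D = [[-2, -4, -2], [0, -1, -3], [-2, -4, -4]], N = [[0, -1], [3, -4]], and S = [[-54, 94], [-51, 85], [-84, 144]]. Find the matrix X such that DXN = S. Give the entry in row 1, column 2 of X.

X = D⁻¹SN⁻¹ (apply D⁻¹ on the left and N⁻¹ on the right).
D has determinant -4; D⁻¹ = [[2, 2, -5/2], [-3/2, -1, 3/2], [1/2, 0, -1/2]].
N has determinant 3; N⁻¹ = [[-4/3, 1/3], [-1, 0]].
D⁻¹S = [[0, -2], [6, -10], [15, -25]].
X = (D⁻¹S)N⁻¹ = [[2, 0], [2, 2], [5, 5]].

0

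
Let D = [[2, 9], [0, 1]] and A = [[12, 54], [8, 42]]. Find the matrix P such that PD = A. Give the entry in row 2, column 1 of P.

4

D is on the right of P, so right-multiply by D⁻¹: P = AD⁻¹.
det D = 2, so D⁻¹ = [[1/2, -9/2], [0, 1]].
P = AD⁻¹ = [[12, 54], [8, 42]] · [[1/2, -9/2], [0, 1]] = [[6, 0], [4, 6]].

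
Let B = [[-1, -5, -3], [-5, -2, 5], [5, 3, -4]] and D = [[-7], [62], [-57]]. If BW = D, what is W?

W = [[-6], [-1], [6]]

Since B multiplies W on the left, W = B⁻¹D.
det B = -3; the adjugate gives B⁻¹ = [[7/3, 29/3, 31/3], [-5/3, -19/3, -20/3], [5/3, 22/3, 23/3]].
W = B⁻¹D = [[7/3, 29/3, 31/3], [-5/3, -19/3, -20/3], [5/3, 22/3, 23/3]] · [[-7], [62], [-57]] = [[-6], [-1], [6]].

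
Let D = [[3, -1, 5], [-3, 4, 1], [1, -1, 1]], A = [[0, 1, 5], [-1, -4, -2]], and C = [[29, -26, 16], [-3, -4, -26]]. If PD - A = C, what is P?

P = [[4, -4, 5], [-4, -4, -4]]

PD = C + A = [[29, -25, 21], [-4, -8, -28]].
D is on the right of P, so right-multiply by D⁻¹: P = (C + A)D⁻¹.
det D = 6; the adjugate gives D⁻¹ = [[5/6, -2/3, -7/2], [2/3, -1/3, -3], [-1/6, 1/3, 3/2]].
P = (C + A)D⁻¹ = [[4, -4, 5], [-4, -4, -4]].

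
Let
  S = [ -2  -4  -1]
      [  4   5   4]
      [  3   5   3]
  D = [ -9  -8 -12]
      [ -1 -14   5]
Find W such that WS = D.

S is on the right of W, so right-multiply by S⁻¹: W = DS⁻¹.
det S = 5; the adjugate gives S⁻¹ = [[-1, 7/5, -11/5], [0, -3/5, 4/5], [1, -2/5, 6/5]].
W = DS⁻¹ = [[-9, -8, -12], [-1, -14, 5]] · [[-1, 7/5, -11/5], [0, -3/5, 4/5], [1, -2/5, 6/5]] = [[-3, -3, -1], [6, 5, -3]].

W = [[-3, -3, -1], [6, 5, -3]]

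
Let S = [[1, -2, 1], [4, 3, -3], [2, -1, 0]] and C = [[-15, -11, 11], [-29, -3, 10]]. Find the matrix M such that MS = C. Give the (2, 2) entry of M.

-5

Since S sits to the right of M, M = CS⁻¹.
det S = -1, so S⁻¹ = [[3, 1, -3], [6, 2, -7], [10, 3, -11]].
M = CS⁻¹ = [[-15, -11, 11], [-29, -3, 10]] · [[3, 1, -3], [6, 2, -7], [10, 3, -11]] = [[-1, -4, 1], [-5, -5, -2]].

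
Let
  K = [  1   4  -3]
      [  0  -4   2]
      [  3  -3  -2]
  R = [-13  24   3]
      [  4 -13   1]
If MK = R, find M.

K is on the right of M, so right-multiply by K⁻¹: M = RK⁻¹.
det K = 2; the adjugate gives K⁻¹ = [[7, 17/2, -2], [3, 7/2, -1], [6, 15/2, -2]].
M = RK⁻¹ = [[-13, 24, 3], [4, -13, 1]] · [[7, 17/2, -2], [3, 7/2, -1], [6, 15/2, -2]] = [[-1, -4, -4], [-5, -4, 3]].

M = [[-1, -4, -4], [-5, -4, 3]]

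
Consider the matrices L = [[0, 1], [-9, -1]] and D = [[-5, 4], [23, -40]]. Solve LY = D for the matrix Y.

Since L multiplies Y on the left, Y = L⁻¹D.
det L = 9; the adjugate gives L⁻¹ = [[-1/9, -1/9], [1, 0]].
Y = L⁻¹D = [[-1/9, -1/9], [1, 0]] · [[-5, 4], [23, -40]] = [[-2, 4], [-5, 4]].

Y = [[-2, 4], [-5, 4]]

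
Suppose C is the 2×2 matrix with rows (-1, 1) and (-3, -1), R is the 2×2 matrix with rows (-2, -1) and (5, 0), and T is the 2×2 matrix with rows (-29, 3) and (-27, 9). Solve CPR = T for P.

Left-multiply by C⁻¹ and right-multiply by R⁻¹: P = C⁻¹TR⁻¹.
C has determinant 4; C⁻¹ = [[-1/4, -1/4], [3/4, -1/4]].
R has determinant 5; R⁻¹ = [[0, 1/5], [-1, -2/5]].
C⁻¹T = [[14, -3], [-15, 0]].
P = (C⁻¹T)R⁻¹ = [[3, 4], [0, -3]].

P = [[3, 4], [0, -3]]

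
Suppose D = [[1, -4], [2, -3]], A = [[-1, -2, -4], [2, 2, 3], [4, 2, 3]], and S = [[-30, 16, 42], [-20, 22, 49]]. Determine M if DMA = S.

M = [[-2, 4, -2], [4, 0, 3]]

M = D⁻¹SA⁻¹ (apply D⁻¹ on the left and A⁻¹ on the right).
D has determinant 5; D⁻¹ = [[-3/5, 4/5], [-2/5, 1/5]].
A has determinant 4; A⁻¹ = [[0, -1/2, 1/2], [3/2, 13/4, -5/4], [-1, -3/2, 1/2]].
D⁻¹S = [[2, 8, 14], [8, -2, -7]].
M = (D⁻¹S)A⁻¹ = [[-2, 4, -2], [4, 0, 3]].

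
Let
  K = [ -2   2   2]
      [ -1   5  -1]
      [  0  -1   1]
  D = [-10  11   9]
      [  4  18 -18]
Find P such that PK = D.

P = [[5, 0, -1], [-4, 4, -6]]

Right-multiplying both sides by K⁻¹ gives P = DK⁻¹.
det K = -4, so K⁻¹ = [[-1, 1, 3], [-1/4, 1/2, 1], [-1/4, 1/2, 2]].
P = DK⁻¹ = [[-10, 11, 9], [4, 18, -18]] · [[-1, 1, 3], [-1/4, 1/2, 1], [-1/4, 1/2, 2]] = [[5, 0, -1], [-4, 4, -6]].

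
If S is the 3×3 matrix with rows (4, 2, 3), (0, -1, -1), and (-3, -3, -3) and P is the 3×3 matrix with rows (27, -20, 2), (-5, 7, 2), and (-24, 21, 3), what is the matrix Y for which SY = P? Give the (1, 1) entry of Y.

3

Since S multiplies Y on the left, Y = S⁻¹P.
det S = -3, so S⁻¹ = [[0, 1, -1/3], [-1, 1, -4/3], [1, -2, 4/3]].
Y = S⁻¹P = [[0, 1, -1/3], [-1, 1, -4/3], [1, -2, 4/3]] · [[27, -20, 2], [-5, 7, 2], [-24, 21, 3]] = [[3, 0, 1], [0, -1, -4], [5, -6, 2]].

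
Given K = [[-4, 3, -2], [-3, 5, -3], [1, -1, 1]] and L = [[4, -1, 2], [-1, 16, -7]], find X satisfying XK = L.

K is on the right of X, so right-multiply by K⁻¹: X = LK⁻¹.
K has determinant -4; K⁻¹ = [[-1/2, 1/4, -1/4], [0, 1/2, 3/2], [1/2, 1/4, 11/4]].
X = LK⁻¹ = [[4, -1, 2], [-1, 16, -7]] · [[-1/2, 1/4, -1/4], [0, 1/2, 3/2], [1/2, 1/4, 11/4]] = [[-1, 1, 3], [-3, 6, 5]].

X = [[-1, 1, 3], [-3, 6, 5]]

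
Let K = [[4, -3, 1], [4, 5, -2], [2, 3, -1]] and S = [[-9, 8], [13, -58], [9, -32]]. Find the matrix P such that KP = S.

P = [[0, -4], [5, -6], [6, 6]]

K is on the left of P, so left-multiply by K⁻¹: P = K⁻¹S.
K has determinant 6; K⁻¹ = [[1/6, 0, 1/6], [0, -1, 2], [1/3, -3, 16/3]].
P = K⁻¹S = [[1/6, 0, 1/6], [0, -1, 2], [1/3, -3, 16/3]] · [[-9, 8], [13, -58], [9, -32]] = [[0, -4], [5, -6], [6, 6]].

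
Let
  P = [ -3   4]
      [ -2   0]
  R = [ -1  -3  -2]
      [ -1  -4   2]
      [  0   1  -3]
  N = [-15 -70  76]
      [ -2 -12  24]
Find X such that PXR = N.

X = [[4, -5, -2], [-1, 4, 0]]

Left-multiply by P⁻¹ and right-multiply by R⁻¹: X = P⁻¹NR⁻¹.
det P = 8; the adjugate gives P⁻¹ = [[0, -1/2], [1/4, -3/8]].
R has determinant 1; R⁻¹ = [[10, -11, -14], [-3, 3, 4], [-1, 1, 1]].
P⁻¹N = [[1, 6, -12], [-3, -13, 10]].
X = (P⁻¹N)R⁻¹ = [[4, -5, -2], [-1, 4, 0]].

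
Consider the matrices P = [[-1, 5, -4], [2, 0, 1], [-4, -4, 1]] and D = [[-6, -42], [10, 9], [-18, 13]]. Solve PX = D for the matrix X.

P is on the left of X, so left-multiply by P⁻¹: X = P⁻¹D.
det P = -2, so P⁻¹ = [[-2, -11/2, -5/2], [3, 17/2, 7/2], [4, 12, 5]].
X = P⁻¹D = [[-2, -11/2, -5/2], [3, 17/2, 7/2], [4, 12, 5]] · [[-6, -42], [10, 9], [-18, 13]] = [[2, 2], [4, -4], [6, 5]].

X = [[2, 2], [4, -4], [6, 5]]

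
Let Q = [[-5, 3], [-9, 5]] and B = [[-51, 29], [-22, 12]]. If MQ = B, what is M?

M = [[3, 4], [-1, 3]]

Q is on the right of M, so right-multiply by Q⁻¹: M = BQ⁻¹.
Q has determinant 2; Q⁻¹ = [[5/2, -3/2], [9/2, -5/2]].
M = BQ⁻¹ = [[-51, 29], [-22, 12]] · [[5/2, -3/2], [9/2, -5/2]] = [[3, 4], [-1, 3]].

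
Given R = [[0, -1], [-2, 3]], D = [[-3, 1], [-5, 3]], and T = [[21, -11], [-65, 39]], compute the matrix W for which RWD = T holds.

W = R⁻¹TD⁻¹ (apply R⁻¹ on the left and D⁻¹ on the right).
det R = -2; the adjugate gives R⁻¹ = [[-3/2, -1/2], [-1, 0]].
det D = -4, so D⁻¹ = [[-3/4, 1/4], [-5/4, 3/4]].
R⁻¹T = [[1, -3], [-21, 11]].
W = (R⁻¹T)D⁻¹ = [[3, -2], [2, 3]].

W = [[3, -2], [2, 3]]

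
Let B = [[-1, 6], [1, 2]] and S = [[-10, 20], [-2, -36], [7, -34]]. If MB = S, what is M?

Since B sits to the right of M, M = SB⁻¹.
B has determinant -8; B⁻¹ = [[-1/4, 3/4], [1/8, 1/8]].
M = SB⁻¹ = [[-10, 20], [-2, -36], [7, -34]] · [[-1/4, 3/4], [1/8, 1/8]] = [[5, -5], [-4, -6], [-6, 1]].

M = [[5, -5], [-4, -6], [-6, 1]]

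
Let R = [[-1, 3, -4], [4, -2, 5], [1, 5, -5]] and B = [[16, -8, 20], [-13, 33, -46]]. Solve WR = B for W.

W = [[0, 4, 0], [4, -3, 3]]

R is on the right of W, so right-multiply by R⁻¹: W = BR⁻¹.
R has determinant 2; R⁻¹ = [[-15/2, -5/2, 7/2], [25/2, 9/2, -11/2], [11, 4, -5]].
W = BR⁻¹ = [[16, -8, 20], [-13, 33, -46]] · [[-15/2, -5/2, 7/2], [25/2, 9/2, -11/2], [11, 4, -5]] = [[0, 4, 0], [4, -3, 3]].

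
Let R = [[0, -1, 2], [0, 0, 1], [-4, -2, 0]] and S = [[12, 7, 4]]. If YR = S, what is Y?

Since R sits to the right of Y, Y = SR⁻¹.
det R = 4; the adjugate gives R⁻¹ = [[1/2, -1, -1/4], [-1, 2, 0], [0, 1, 0]].
Y = SR⁻¹ = [[12, 7, 4]] · [[1/2, -1, -1/4], [-1, 2, 0], [0, 1, 0]] = [[-1, 6, -3]].

Y = [[-1, 6, -3]]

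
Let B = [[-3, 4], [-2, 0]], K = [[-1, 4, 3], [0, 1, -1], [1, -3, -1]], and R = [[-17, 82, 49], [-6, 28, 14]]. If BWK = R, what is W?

W = [[-3, -2, 0], [3, 1, 1]]

Left-multiply by B⁻¹ and right-multiply by K⁻¹: W = B⁻¹RK⁻¹.
det B = 8, so B⁻¹ = [[0, -1/2], [1/4, -3/8]].
K has determinant -3; K⁻¹ = [[4/3, 5/3, 7/3], [1/3, 2/3, 1/3], [1/3, -1/3, 1/3]].
B⁻¹R = [[3, -14, -7], [-2, 10, 7]].
W = (B⁻¹R)K⁻¹ = [[-3, -2, 0], [3, 1, 1]].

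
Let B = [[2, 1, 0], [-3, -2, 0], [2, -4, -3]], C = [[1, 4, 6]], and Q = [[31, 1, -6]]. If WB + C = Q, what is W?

WB = Q − C = [[30, -3, -12]].
Right-multiplying both sides by B⁻¹ gives W = (Q − C)B⁻¹.
det B = 3; the adjugate gives B⁻¹ = [[2, 1, 0], [-3, -2, 0], [16/3, 10/3, -1/3]].
W = (Q − C)B⁻¹ = [[5, -4, 4]].

W = [[5, -4, 4]]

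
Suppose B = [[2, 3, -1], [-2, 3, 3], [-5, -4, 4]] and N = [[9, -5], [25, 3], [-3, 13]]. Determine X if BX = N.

X = [[-5, 3], [6, -2], [-1, 5]]

Since B multiplies X on the left, X = B⁻¹N.
det B = 4, so B⁻¹ = [[6, -2, 3], [-7/4, 3/4, -1], [23/4, -7/4, 3]].
X = B⁻¹N = [[6, -2, 3], [-7/4, 3/4, -1], [23/4, -7/4, 3]] · [[9, -5], [25, 3], [-3, 13]] = [[-5, 3], [6, -2], [-1, 5]].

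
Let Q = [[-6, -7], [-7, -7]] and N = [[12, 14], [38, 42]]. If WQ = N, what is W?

W = [[-2, 0], [-4, -2]]

Q is on the right of W, so right-multiply by Q⁻¹: W = NQ⁻¹.
det Q = -7, so Q⁻¹ = [[1, -1], [-1, 6/7]].
W = NQ⁻¹ = [[12, 14], [38, 42]] · [[1, -1], [-1, 6/7]] = [[-2, 0], [-4, -2]].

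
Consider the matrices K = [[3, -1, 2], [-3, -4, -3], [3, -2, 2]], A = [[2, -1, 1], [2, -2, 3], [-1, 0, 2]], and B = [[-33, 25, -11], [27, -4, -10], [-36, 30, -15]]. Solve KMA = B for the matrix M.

M = [[2, -3, 2], [-5, 5, -3], [-2, -1, 3]]

M = K⁻¹BA⁻¹ (apply K⁻¹ on the left and A⁻¹ on the right).
K has determinant -3; K⁻¹ = [[14/3, 2/3, -11/3], [1, 0, -1], [-6, -1, 5]].
det A = -3; the adjugate gives A⁻¹ = [[4/3, -2/3, 1/3], [7/3, -5/3, 4/3], [2/3, -1/3, 2/3]].
K⁻¹B = [[-4, 4, -3], [3, -5, 4], [-9, 4, 1]].
M = (K⁻¹B)A⁻¹ = [[2, -3, 2], [-5, 5, -3], [-2, -1, 3]].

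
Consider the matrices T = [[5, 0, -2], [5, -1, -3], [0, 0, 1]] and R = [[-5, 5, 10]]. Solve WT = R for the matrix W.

W = [[4, -5, 3]]

Since T sits to the right of W, W = RT⁻¹.
det T = -5; the adjugate gives T⁻¹ = [[1/5, 0, 2/5], [1, -1, -1], [0, 0, 1]].
W = RT⁻¹ = [[-5, 5, 10]] · [[1/5, 0, 2/5], [1, -1, -1], [0, 0, 1]] = [[4, -5, 3]].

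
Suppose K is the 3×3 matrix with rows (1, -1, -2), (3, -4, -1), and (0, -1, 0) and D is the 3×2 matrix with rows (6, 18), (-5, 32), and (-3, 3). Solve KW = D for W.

W = [[1, 5], [3, -3], [-4, -5]]

Left-multiplying both sides by K⁻¹ gives W = K⁻¹D.
K has determinant 5; K⁻¹ = [[-1/5, 2/5, -7/5], [0, 0, -1], [-3/5, 1/5, -1/5]].
W = K⁻¹D = [[-1/5, 2/5, -7/5], [0, 0, -1], [-3/5, 1/5, -1/5]] · [[6, 18], [-5, 32], [-3, 3]] = [[1, 5], [3, -3], [-4, -5]].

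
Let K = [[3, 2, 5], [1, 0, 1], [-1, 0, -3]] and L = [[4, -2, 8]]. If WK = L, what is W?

W = [[-1, 4, -3]]

K is on the right of W, so right-multiply by K⁻¹: W = LK⁻¹.
K has determinant 4; K⁻¹ = [[0, 3/2, 1/2], [1/2, -1, 1/2], [0, -1/2, -1/2]].
W = LK⁻¹ = [[4, -2, 8]] · [[0, 3/2, 1/2], [1/2, -1, 1/2], [0, -1/2, -1/2]] = [[-1, 4, -3]].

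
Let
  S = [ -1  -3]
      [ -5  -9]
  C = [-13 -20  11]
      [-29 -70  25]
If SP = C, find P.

S is on the left of P, so left-multiply by S⁻¹: P = S⁻¹C.
det S = -6; the adjugate gives S⁻¹ = [[3/2, -1/2], [-5/6, 1/6]].
P = S⁻¹C = [[3/2, -1/2], [-5/6, 1/6]] · [[-13, -20, 11], [-29, -70, 25]] = [[-5, 5, 4], [6, 5, -5]].

P = [[-5, 5, 4], [6, 5, -5]]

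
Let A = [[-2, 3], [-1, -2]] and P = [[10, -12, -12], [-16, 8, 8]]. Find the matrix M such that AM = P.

Left-multiplying both sides by A⁻¹ gives M = A⁻¹P.
det A = 7, so A⁻¹ = [[-2/7, -3/7], [1/7, -2/7]].
M = A⁻¹P = [[-2/7, -3/7], [1/7, -2/7]] · [[10, -12, -12], [-16, 8, 8]] = [[4, 0, 0], [6, -4, -4]].

M = [[4, 0, 0], [6, -4, -4]]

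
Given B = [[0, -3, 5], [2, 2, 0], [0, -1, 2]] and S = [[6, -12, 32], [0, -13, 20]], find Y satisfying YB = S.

Y = [[4, 3, 6], [6, 0, -5]]

Since B sits to the right of Y, Y = SB⁻¹.
det B = 2, so B⁻¹ = [[2, 1/2, -5], [-2, 0, 5], [-1, 0, 3]].
Y = SB⁻¹ = [[6, -12, 32], [0, -13, 20]] · [[2, 1/2, -5], [-2, 0, 5], [-1, 0, 3]] = [[4, 3, 6], [6, 0, -5]].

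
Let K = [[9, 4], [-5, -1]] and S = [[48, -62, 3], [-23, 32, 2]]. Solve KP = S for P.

P = [[4, -6, -1], [3, -2, 3]]

Since K multiplies P on the left, P = K⁻¹S.
K has determinant 11; K⁻¹ = [[-1/11, -4/11], [5/11, 9/11]].
P = K⁻¹S = [[-1/11, -4/11], [5/11, 9/11]] · [[48, -62, 3], [-23, 32, 2]] = [[4, -6, -1], [3, -2, 3]].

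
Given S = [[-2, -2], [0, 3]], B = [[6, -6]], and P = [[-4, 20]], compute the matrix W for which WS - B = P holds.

W = [[-1, 4]]

WS = P + B = [[2, 14]].
Right-multiplying both sides by S⁻¹ gives W = (P + B)S⁻¹.
det S = -6; the adjugate gives S⁻¹ = [[-1/2, -1/3], [0, 1/3]].
W = (P + B)S⁻¹ = [[-1, 4]].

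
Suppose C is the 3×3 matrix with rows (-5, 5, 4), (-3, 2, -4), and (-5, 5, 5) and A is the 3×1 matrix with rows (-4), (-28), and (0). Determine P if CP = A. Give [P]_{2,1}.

0

C is on the left of P, so left-multiply by C⁻¹: P = C⁻¹A.
det C = 5, so C⁻¹ = [[6, -1, -28/5], [7, -1, -32/5], [-1, 0, 1]].
P = C⁻¹A = [[6, -1, -28/5], [7, -1, -32/5], [-1, 0, 1]] · [[-4], [-28], [0]] = [[4], [0], [4]].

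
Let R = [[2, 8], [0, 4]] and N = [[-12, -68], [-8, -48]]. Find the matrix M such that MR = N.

M = [[-6, -5], [-4, -4]]

R is on the right of M, so right-multiply by R⁻¹: M = NR⁻¹.
det R = 8, so R⁻¹ = [[1/2, -1], [0, 1/4]].
M = NR⁻¹ = [[-12, -68], [-8, -48]] · [[1/2, -1], [0, 1/4]] = [[-6, -5], [-4, -4]].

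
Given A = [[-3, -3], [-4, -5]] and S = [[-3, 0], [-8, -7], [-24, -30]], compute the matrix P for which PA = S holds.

P = [[5, -3], [4, -1], [0, 6]]

Since A sits to the right of P, P = SA⁻¹.
A has determinant 3; A⁻¹ = [[-5/3, 1], [4/3, -1]].
P = SA⁻¹ = [[-3, 0], [-8, -7], [-24, -30]] · [[-5/3, 1], [4/3, -1]] = [[5, -3], [4, -1], [0, 6]].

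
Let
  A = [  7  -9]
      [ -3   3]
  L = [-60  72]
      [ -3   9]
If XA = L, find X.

X = [[-6, 6], [-3, -6]]

Right-multiplying both sides by A⁻¹ gives X = LA⁻¹.
det A = -6; the adjugate gives A⁻¹ = [[-1/2, -3/2], [-1/2, -7/6]].
X = LA⁻¹ = [[-60, 72], [-3, 9]] · [[-1/2, -3/2], [-1/2, -7/6]] = [[-6, 6], [-3, -6]].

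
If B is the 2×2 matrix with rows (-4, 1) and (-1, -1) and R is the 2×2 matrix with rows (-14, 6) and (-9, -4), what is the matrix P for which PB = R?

P = [[4, -2], [1, 5]]

B is on the right of P, so right-multiply by B⁻¹: P = RB⁻¹.
B has determinant 5; B⁻¹ = [[-1/5, -1/5], [1/5, -4/5]].
P = RB⁻¹ = [[-14, 6], [-9, -4]] · [[-1/5, -1/5], [1/5, -4/5]] = [[4, -2], [1, 5]].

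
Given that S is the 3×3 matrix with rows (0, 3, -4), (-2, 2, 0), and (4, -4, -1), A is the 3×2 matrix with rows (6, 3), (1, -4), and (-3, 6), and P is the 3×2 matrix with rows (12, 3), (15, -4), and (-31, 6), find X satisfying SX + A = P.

X = [[-5, 0], [2, 0], [0, 0]]

SX = P − A = [[6, 0], [14, 0], [-28, 0]].
S is on the left of X, so left-multiply by S⁻¹: X = S⁻¹(P − A).
det S = -6; the adjugate gives S⁻¹ = [[1/3, -19/6, -4/3], [1/3, -8/3, -4/3], [0, -2, -1]].
X = S⁻¹(P − A) = [[-5, 0], [2, 0], [0, 0]].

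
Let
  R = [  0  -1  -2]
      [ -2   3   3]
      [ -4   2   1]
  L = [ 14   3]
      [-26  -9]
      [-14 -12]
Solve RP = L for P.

Since R multiplies P on the left, P = R⁻¹L.
det R = -6; the adjugate gives R⁻¹ = [[1/2, 1/2, -1/2], [5/3, 4/3, -2/3], [-4/3, -2/3, 1/3]].
P = R⁻¹L = [[1/2, 1/2, -1/2], [5/3, 4/3, -2/3], [-4/3, -2/3, 1/3]] · [[14, 3], [-26, -9], [-14, -12]] = [[1, 3], [-2, 1], [-6, -2]].

P = [[1, 3], [-2, 1], [-6, -2]]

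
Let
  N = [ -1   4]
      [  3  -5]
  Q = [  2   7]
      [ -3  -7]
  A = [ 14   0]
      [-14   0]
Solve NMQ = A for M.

Isolating M: multiply by N⁻¹ from the left and Q⁻¹ from the right, so M = N⁻¹AQ⁻¹.
det N = -7, so N⁻¹ = [[5/7, 4/7], [3/7, 1/7]].
Q has determinant 7; Q⁻¹ = [[-1, -1], [3/7, 2/7]].
N⁻¹A = [[2, 0], [4, 0]].
M = (N⁻¹A)Q⁻¹ = [[-2, -2], [-4, -4]].

M = [[-2, -2], [-4, -4]]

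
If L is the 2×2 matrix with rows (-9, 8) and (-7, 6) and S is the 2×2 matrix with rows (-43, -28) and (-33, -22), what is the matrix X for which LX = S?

X = [[3, 4], [-2, 1]]

Since L multiplies X on the left, X = L⁻¹S.
L has determinant 2; L⁻¹ = [[3, -4], [7/2, -9/2]].
X = L⁻¹S = [[3, -4], [7/2, -9/2]] · [[-43, -28], [-33, -22]] = [[3, 4], [-2, 1]].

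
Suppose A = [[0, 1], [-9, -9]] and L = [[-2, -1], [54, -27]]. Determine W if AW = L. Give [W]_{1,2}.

4

A is on the left of W, so left-multiply by A⁻¹: W = A⁻¹L.
A has determinant 9; A⁻¹ = [[-1, -1/9], [1, 0]].
W = A⁻¹L = [[-1, -1/9], [1, 0]] · [[-2, -1], [54, -27]] = [[-4, 4], [-2, -1]].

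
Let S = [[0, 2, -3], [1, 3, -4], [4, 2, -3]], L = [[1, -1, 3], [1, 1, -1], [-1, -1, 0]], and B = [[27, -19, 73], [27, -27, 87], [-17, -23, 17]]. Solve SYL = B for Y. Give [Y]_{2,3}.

-1

Y = S⁻¹BL⁻¹ (apply S⁻¹ on the left and L⁻¹ on the right).
S has determinant 4; S⁻¹ = [[-1/4, 0, 1/4], [-13/4, 3, -3/4], [-5/2, 2, -1/2]].
det L = -2, so L⁻¹ = [[1/2, 3/2, 1], [-1/2, -3/2, -2], [0, -1, -1]].
S⁻¹B = [[-11, -1, -14], [6, -2, 11], [-5, 5, -17]].
Y = (S⁻¹B)L⁻¹ = [[-5, -1, 5], [4, 1, -1], [-5, 2, 2]].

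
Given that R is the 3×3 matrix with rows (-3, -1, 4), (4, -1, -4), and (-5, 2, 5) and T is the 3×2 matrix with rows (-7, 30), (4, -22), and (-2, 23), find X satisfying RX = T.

Left-multiplying both sides by R⁻¹ gives X = R⁻¹T.
det R = 3, so R⁻¹ = [[1, 13/3, 8/3], [0, 5/3, 4/3], [1, 11/3, 7/3]].
X = R⁻¹T = [[1, 13/3, 8/3], [0, 5/3, 4/3], [1, 11/3, 7/3]] · [[-7, 30], [4, -22], [-2, 23]] = [[5, -4], [4, -6], [3, 3]].

X = [[5, -4], [4, -6], [3, 3]]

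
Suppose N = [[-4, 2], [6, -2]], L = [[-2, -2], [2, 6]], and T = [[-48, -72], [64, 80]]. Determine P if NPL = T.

P = [[-5, -1], [-1, -5]]

Isolating P: multiply by N⁻¹ from the left and L⁻¹ from the right, so P = N⁻¹TL⁻¹.
N has determinant -4; N⁻¹ = [[1/2, 1/2], [3/2, 1]].
det L = -8; the adjugate gives L⁻¹ = [[-3/4, -1/4], [1/4, 1/4]].
N⁻¹T = [[8, 4], [-8, -28]].
P = (N⁻¹T)L⁻¹ = [[-5, -1], [-1, -5]].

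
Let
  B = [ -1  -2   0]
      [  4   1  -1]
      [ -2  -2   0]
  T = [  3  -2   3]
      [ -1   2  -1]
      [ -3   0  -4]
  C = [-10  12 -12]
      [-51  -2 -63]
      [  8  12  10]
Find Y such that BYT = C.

Isolating Y: multiply by B⁻¹ from the left and T⁻¹ from the right, so Y = B⁻¹CT⁻¹.
B has determinant -2; B⁻¹ = [[1, 0, -1], [-1, 0, 1/2], [3, -1, -7/2]].
det T = -4; the adjugate gives T⁻¹ = [[2, 2, 1], [1/4, 3/4, 0], [-3/2, -3/2, -1]].
B⁻¹C = [[-18, 0, -22], [14, -6, 17], [-7, -4, -8]].
Y = (B⁻¹C)T⁻¹ = [[-3, -3, 4], [1, -2, -3], [-3, -5, 1]].

Y = [[-3, -3, 4], [1, -2, -3], [-3, -5, 1]]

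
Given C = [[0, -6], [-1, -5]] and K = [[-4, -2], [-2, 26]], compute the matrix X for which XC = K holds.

Since C sits to the right of X, X = KC⁻¹.
det C = -6, so C⁻¹ = [[5/6, -1], [-1/6, 0]].
X = KC⁻¹ = [[-4, -2], [-2, 26]] · [[5/6, -1], [-1/6, 0]] = [[-3, 4], [-6, 2]].

X = [[-3, 4], [-6, 2]]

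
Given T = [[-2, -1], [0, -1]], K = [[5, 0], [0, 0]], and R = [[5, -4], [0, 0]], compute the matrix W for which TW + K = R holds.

W = [[0, 2], [0, 0]]

TW = R − K = [[0, -4], [0, 0]].
T is on the left of W, so left-multiply by T⁻¹: W = T⁻¹(R − K).
det T = 2; the adjugate gives T⁻¹ = [[-1/2, 1/2], [0, -1]].
W = T⁻¹(R − K) = [[0, 2], [0, 0]].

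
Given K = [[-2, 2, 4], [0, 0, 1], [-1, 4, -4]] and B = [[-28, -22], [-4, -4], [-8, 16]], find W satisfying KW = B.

W = [[0, 4], [-6, 1], [-4, -4]]

K is on the left of W, so left-multiply by K⁻¹: W = K⁻¹B.
K has determinant 6; K⁻¹ = [[-2/3, 4, 1/3], [-1/6, 2, 1/3], [0, 1, 0]].
W = K⁻¹B = [[-2/3, 4, 1/3], [-1/6, 2, 1/3], [0, 1, 0]] · [[-28, -22], [-4, -4], [-8, 16]] = [[0, 4], [-6, 1], [-4, -4]].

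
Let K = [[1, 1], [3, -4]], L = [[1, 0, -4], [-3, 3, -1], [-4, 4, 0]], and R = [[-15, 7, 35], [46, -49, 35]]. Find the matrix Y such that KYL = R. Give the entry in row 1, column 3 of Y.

Left-multiply by K⁻¹ and right-multiply by L⁻¹: Y = K⁻¹RL⁻¹.
K has determinant -7; K⁻¹ = [[4/7, 1/7], [3/7, -1/7]].
det L = 4, so L⁻¹ = [[1, -4, 3], [1, -4, 13/4], [0, -1, 3/4]].
K⁻¹R = [[-2, -3, 25], [-13, 10, 10]].
Y = (K⁻¹R)L⁻¹ = [[-5, -5, 3], [-3, 2, 1]].

3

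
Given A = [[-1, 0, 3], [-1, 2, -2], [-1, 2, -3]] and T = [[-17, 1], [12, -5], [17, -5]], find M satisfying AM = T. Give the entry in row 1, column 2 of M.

A is on the left of M, so left-multiply by A⁻¹: M = A⁻¹T.
A has determinant 2; A⁻¹ = [[-1, 3, -3], [-1/2, 3, -5/2], [0, 1, -1]].
M = A⁻¹T = [[-1, 3, -3], [-1/2, 3, -5/2], [0, 1, -1]] · [[-17, 1], [12, -5], [17, -5]] = [[2, -1], [2, -3], [-5, 0]].

-1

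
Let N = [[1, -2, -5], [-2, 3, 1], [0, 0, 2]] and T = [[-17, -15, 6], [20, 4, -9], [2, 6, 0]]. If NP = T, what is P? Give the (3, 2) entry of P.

3

Left-multiplying both sides by N⁻¹ gives P = N⁻¹T.
det N = -2, so N⁻¹ = [[-3, -2, -13/2], [-2, -1, -9/2], [0, 0, 1/2]].
P = N⁻¹T = [[-3, -2, -13/2], [-2, -1, -9/2], [0, 0, 1/2]] · [[-17, -15, 6], [20, 4, -9], [2, 6, 0]] = [[-2, -2, 0], [5, -1, -3], [1, 3, 0]].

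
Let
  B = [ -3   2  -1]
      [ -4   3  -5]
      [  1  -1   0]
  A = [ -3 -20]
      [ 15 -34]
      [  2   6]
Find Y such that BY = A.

Y = [[4, 6], [2, 0], [-5, 2]]

Left-multiplying both sides by B⁻¹ gives Y = B⁻¹A.
det B = 4, so B⁻¹ = [[-5/4, 1/4, -7/4], [-5/4, 1/4, -11/4], [1/4, -1/4, -1/4]].
Y = B⁻¹A = [[-5/4, 1/4, -7/4], [-5/4, 1/4, -11/4], [1/4, -1/4, -1/4]] · [[-3, -20], [15, -34], [2, 6]] = [[4, 6], [2, 0], [-5, 2]].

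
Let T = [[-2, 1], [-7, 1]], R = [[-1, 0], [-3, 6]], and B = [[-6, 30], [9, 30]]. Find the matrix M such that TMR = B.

M = T⁻¹BR⁻¹ (apply T⁻¹ on the left and R⁻¹ on the right).
T has determinant 5; T⁻¹ = [[1/5, -1/5], [7/5, -2/5]].
det R = -6, so R⁻¹ = [[-1, 0], [-1/2, 1/6]].
T⁻¹B = [[-3, 0], [-12, 30]].
M = (T⁻¹B)R⁻¹ = [[3, 0], [-3, 5]].

M = [[3, 0], [-3, 5]]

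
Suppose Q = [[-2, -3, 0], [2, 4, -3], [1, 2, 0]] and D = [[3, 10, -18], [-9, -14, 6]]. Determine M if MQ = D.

M = [[4, 6, -1], [4, -2, 3]]

Q is on the right of M, so right-multiply by Q⁻¹: M = DQ⁻¹.
Q has determinant -3; Q⁻¹ = [[-2, 0, -3], [1, 0, 2], [0, -1/3, 2/3]].
M = DQ⁻¹ = [[3, 10, -18], [-9, -14, 6]] · [[-2, 0, -3], [1, 0, 2], [0, -1/3, 2/3]] = [[4, 6, -1], [4, -2, 3]].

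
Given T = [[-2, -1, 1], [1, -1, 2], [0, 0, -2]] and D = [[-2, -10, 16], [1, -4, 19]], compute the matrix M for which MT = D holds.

M = [[4, 6, 0], [1, 3, -6]]

Right-multiplying both sides by T⁻¹ gives M = DT⁻¹.
det T = -6; the adjugate gives T⁻¹ = [[-1/3, 1/3, 1/6], [-1/3, -2/3, -5/6], [0, 0, -1/2]].
M = DT⁻¹ = [[-2, -10, 16], [1, -4, 19]] · [[-1/3, 1/3, 1/6], [-1/3, -2/3, -5/6], [0, 0, -1/2]] = [[4, 6, 0], [1, 3, -6]].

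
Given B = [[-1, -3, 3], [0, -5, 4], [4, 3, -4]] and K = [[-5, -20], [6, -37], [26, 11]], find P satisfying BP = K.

Left-multiplying both sides by B⁻¹ gives P = B⁻¹K.
det B = 4, so B⁻¹ = [[2, -3/4, 3/4], [4, -2, 1], [5, -9/4, 5/4]].
P = B⁻¹K = [[2, -3/4, 3/4], [4, -2, 1], [5, -9/4, 5/4]] · [[-5, -20], [6, -37], [26, 11]] = [[5, -4], [-6, 5], [-6, -3]].

P = [[5, -4], [-6, 5], [-6, -3]]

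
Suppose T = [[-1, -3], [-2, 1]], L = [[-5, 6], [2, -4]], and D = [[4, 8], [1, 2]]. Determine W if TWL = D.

Left-multiply by T⁻¹ and right-multiply by L⁻¹: W = T⁻¹DL⁻¹.
det T = -7; the adjugate gives T⁻¹ = [[-1/7, -3/7], [-2/7, 1/7]].
det L = 8; the adjugate gives L⁻¹ = [[-1/2, -3/4], [-1/4, -5/8]].
T⁻¹D = [[-1, -2], [-1, -2]].
W = (T⁻¹D)L⁻¹ = [[1, 2], [1, 2]].

W = [[1, 2], [1, 2]]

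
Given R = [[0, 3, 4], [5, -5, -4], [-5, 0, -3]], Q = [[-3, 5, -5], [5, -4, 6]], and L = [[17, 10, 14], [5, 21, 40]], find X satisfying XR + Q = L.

XR = L − Q = [[20, 5, 19], [0, 25, 34]].
Right-multiplying both sides by R⁻¹ gives X = (L − Q)R⁻¹.
det R = 5; the adjugate gives R⁻¹ = [[3, 9/5, 8/5], [7, 4, 4], [-5, -3, -3]].
X = (L − Q)R⁻¹ = [[0, -1, -5], [5, -2, -2]].

X = [[0, -1, -5], [5, -2, -2]]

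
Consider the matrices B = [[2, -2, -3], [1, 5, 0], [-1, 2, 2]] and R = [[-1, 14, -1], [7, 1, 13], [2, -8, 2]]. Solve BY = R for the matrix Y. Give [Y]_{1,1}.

2

Left-multiplying both sides by B⁻¹ gives Y = B⁻¹R.
det B = 3; the adjugate gives B⁻¹ = [[10/3, -2/3, 5], [-2/3, 1/3, -1], [7/3, -2/3, 4]].
Y = B⁻¹R = [[10/3, -2/3, 5], [-2/3, 1/3, -1], [7/3, -2/3, 4]] · [[-1, 14, -1], [7, 1, 13], [2, -8, 2]] = [[2, 6, -2], [1, -1, 3], [1, 0, -3]].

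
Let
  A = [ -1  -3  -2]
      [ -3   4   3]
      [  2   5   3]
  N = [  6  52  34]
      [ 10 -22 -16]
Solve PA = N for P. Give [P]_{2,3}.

0

A is on the right of P, so right-multiply by A⁻¹: P = NA⁻¹.
det A = 4, so A⁻¹ = [[-3/4, -1/4, -1/4], [15/4, 1/4, 9/4], [-23/4, -1/4, -13/4]].
P = NA⁻¹ = [[6, 52, 34], [10, -22, -16]] · [[-3/4, -1/4, -1/4], [15/4, 1/4, 9/4], [-23/4, -1/4, -13/4]] = [[-5, 3, 5], [2, -4, 0]].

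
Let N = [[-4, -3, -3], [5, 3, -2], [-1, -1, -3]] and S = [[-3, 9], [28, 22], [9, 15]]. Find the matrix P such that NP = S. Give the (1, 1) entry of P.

Since N multiplies P on the left, P = N⁻¹S.
det N = -1, so N⁻¹ = [[11, 6, -15], [-17, -9, 23], [2, 1, -3]].
P = N⁻¹S = [[11, 6, -15], [-17, -9, 23], [2, 1, -3]] · [[-3, 9], [28, 22], [9, 15]] = [[0, 6], [6, -6], [-5, -5]].

0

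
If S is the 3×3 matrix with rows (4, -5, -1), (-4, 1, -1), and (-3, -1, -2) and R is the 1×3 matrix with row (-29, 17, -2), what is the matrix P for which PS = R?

Since S sits to the right of P, P = RS⁻¹.
S has determinant 6; S⁻¹ = [[-1/2, -3/2, 1], [-5/6, -11/6, 4/3], [7/6, 19/6, -8/3]].
P = RS⁻¹ = [[-29, 17, -2]] · [[-1/2, -3/2, 1], [-5/6, -11/6, 4/3], [7/6, 19/6, -8/3]] = [[-2, 6, -1]].

P = [[-2, 6, -1]]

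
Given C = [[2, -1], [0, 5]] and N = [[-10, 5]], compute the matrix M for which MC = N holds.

C is on the right of M, so right-multiply by C⁻¹: M = NC⁻¹.
det C = 10, so C⁻¹ = [[1/2, 1/10], [0, 1/5]].
M = NC⁻¹ = [[-10, 5]] · [[1/2, 1/10], [0, 1/5]] = [[-5, 0]].

M = [[-5, 0]]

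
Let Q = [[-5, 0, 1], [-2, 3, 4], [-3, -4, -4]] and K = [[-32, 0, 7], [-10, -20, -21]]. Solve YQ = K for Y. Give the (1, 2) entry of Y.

4

Since Q sits to the right of Y, Y = KQ⁻¹.
det Q = -3, so Q⁻¹ = [[-4/3, 4/3, 1], [20/3, -23/3, -6], [-17/3, 20/3, 5]].
Y = KQ⁻¹ = [[-32, 0, 7], [-10, -20, -21]] · [[-4/3, 4/3, 1], [20/3, -23/3, -6], [-17/3, 20/3, 5]] = [[3, 4, 3], [-1, 0, 5]].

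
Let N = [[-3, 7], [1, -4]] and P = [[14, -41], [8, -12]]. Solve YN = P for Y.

Since N sits to the right of Y, Y = PN⁻¹.
det N = 5, so N⁻¹ = [[-4/5, -7/5], [-1/5, -3/5]].
Y = PN⁻¹ = [[14, -41], [8, -12]] · [[-4/5, -7/5], [-1/5, -3/5]] = [[-3, 5], [-4, -4]].

Y = [[-3, 5], [-4, -4]]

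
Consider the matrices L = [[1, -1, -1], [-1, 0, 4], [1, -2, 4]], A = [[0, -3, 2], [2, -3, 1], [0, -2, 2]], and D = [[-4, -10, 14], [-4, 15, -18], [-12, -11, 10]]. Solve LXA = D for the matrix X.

Left-multiply by L⁻¹ and right-multiply by A⁻¹: X = L⁻¹DA⁻¹.
L has determinant -2; L⁻¹ = [[-4, -3, 2], [-4, -5/2, 3/2], [-1, -1/2, 1/2]].
det A = 4, so A⁻¹ = [[-1, 1/2, 3/4], [-1, 0, 1], [-1, 0, 3/2]].
L⁻¹D = [[4, -27, 18], [8, -14, 4], [0, -3, 0]].
X = (L⁻¹D)A⁻¹ = [[5, 2, 3], [2, 4, -2], [3, 0, -3]].

X = [[5, 2, 3], [2, 4, -2], [3, 0, -3]]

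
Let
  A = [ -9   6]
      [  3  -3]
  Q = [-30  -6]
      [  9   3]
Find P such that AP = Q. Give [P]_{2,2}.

-1

Left-multiplying both sides by A⁻¹ gives P = A⁻¹Q.
A has determinant 9; A⁻¹ = [[-1/3, -2/3], [-1/3, -1]].
P = A⁻¹Q = [[-1/3, -2/3], [-1/3, -1]] · [[-30, -6], [9, 3]] = [[4, 0], [1, -1]].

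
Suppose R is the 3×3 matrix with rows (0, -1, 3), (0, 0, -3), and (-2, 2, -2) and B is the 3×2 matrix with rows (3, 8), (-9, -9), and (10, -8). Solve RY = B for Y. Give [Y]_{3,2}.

3

Left-multiplying both sides by R⁻¹ gives Y = R⁻¹B.
det R = -6, so R⁻¹ = [[-1, -2/3, -1/2], [-1, -1, 0], [0, -1/3, 0]].
Y = R⁻¹B = [[-1, -2/3, -1/2], [-1, -1, 0], [0, -1/3, 0]] · [[3, 8], [-9, -9], [10, -8]] = [[-2, 2], [6, 1], [3, 3]].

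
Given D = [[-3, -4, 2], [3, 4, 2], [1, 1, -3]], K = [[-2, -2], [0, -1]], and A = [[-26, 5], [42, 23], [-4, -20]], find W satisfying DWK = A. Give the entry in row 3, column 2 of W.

-3

W = D⁻¹AK⁻¹ (apply D⁻¹ on the left and K⁻¹ on the right).
D has determinant -4; D⁻¹ = [[7/2, 5/2, 4], [-11/4, -7/4, -3], [1/4, 1/4, 0]].
det K = 2; the adjugate gives K⁻¹ = [[-1/2, 1], [0, -1]].
D⁻¹A = [[-2, -5], [10, 6], [4, 7]].
W = (D⁻¹A)K⁻¹ = [[1, 3], [-5, 4], [-2, -3]].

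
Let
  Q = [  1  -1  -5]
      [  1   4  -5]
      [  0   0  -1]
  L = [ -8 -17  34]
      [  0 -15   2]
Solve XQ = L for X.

Right-multiplying both sides by Q⁻¹ gives X = LQ⁻¹.
det Q = -5, so Q⁻¹ = [[4/5, 1/5, -5], [-1/5, 1/5, 0], [0, 0, -1]].
X = LQ⁻¹ = [[-8, -17, 34], [0, -15, 2]] · [[4/5, 1/5, -5], [-1/5, 1/5, 0], [0, 0, -1]] = [[-3, -5, 6], [3, -3, -2]].

X = [[-3, -5, 6], [3, -3, -2]]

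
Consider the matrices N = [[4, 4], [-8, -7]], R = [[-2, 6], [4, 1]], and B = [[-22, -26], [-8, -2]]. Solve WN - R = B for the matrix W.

W = [[2, 4], [5, 3]]

WN = B + R = [[-24, -20], [-4, -1]].
Since N sits to the right of W, W = (B + R)N⁻¹.
det N = 4, so N⁻¹ = [[-7/4, -1], [2, 1]].
W = (B + R)N⁻¹ = [[2, 4], [5, 3]].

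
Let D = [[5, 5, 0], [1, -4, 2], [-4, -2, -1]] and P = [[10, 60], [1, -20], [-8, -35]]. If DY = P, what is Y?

Left-multiplying both sides by D⁻¹ gives Y = D⁻¹P.
det D = 5, so D⁻¹ = [[8/5, 1, 2], [-7/5, -1, -2], [-18/5, -2, -5]].
Y = D⁻¹P = [[8/5, 1, 2], [-7/5, -1, -2], [-18/5, -2, -5]] · [[10, 60], [1, -20], [-8, -35]] = [[1, 6], [1, 6], [2, -1]].

Y = [[1, 6], [1, 6], [2, -1]]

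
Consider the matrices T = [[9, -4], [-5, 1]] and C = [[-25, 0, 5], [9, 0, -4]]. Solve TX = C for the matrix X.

X = [[-1, 0, 1], [4, 0, 1]]

T is on the left of X, so left-multiply by T⁻¹: X = T⁻¹C.
det T = -11, so T⁻¹ = [[-1/11, -4/11], [-5/11, -9/11]].
X = T⁻¹C = [[-1/11, -4/11], [-5/11, -9/11]] · [[-25, 0, 5], [9, 0, -4]] = [[-1, 0, 1], [4, 0, 1]].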